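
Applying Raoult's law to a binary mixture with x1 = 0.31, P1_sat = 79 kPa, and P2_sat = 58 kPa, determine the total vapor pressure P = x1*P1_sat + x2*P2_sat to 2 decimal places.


P = x1*P1_sat + x2*P2_sat
x2 = 1 - x1 = 1 - 0.31 = 0.69
P = 0.31*79 + 0.69*58
P = 24.49 + 40.02
P = 64.51 kPa


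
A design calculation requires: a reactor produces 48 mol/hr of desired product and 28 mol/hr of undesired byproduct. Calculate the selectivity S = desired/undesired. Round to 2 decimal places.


S = desired product rate / undesired product rate
S = 48 / 28
S = 1.71


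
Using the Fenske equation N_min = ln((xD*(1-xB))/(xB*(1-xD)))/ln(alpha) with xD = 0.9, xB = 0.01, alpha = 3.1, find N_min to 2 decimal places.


N_min = ln((xD*(1-xB))/(xB*(1-xD))) / ln(alpha)
Numerator inside ln: 0.891 / 0.001 = 891.0
ln(891.0) = 6.792344
ln(alpha) = ln(3.1) = 1.131402
N_min = 6.792344 / 1.131402 = 6.00


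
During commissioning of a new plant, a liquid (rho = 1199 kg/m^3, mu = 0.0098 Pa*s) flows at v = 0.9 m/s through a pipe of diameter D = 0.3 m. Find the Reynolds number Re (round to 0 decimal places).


Re = rho * v * D / mu
Re = 1199 * 0.9 * 0.3 / 0.0098
Re = 323.73 / 0.0098
Re = 33034


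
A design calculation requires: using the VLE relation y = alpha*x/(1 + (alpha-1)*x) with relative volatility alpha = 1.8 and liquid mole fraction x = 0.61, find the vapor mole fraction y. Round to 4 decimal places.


y = alpha*x / (1 + (alpha-1)*x)
y = 1.8*0.61 / (1 + (1.8-1)*0.61)
y = 1.098 / (1 + 0.488)
y = 1.098 / 1.488
y = 0.7379


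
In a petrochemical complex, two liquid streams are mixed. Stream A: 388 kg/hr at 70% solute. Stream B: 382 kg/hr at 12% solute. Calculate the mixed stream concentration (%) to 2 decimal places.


Mass balance on solute: F1*x1 + F2*x2 = F3*x3
F3 = F1 + F2 = 388 + 382 = 770 kg/hr
x3 = (F1*x1 + F2*x2)/F3
x3 = (388*0.7 + 382*0.12) / 770
x3 = 41.23%


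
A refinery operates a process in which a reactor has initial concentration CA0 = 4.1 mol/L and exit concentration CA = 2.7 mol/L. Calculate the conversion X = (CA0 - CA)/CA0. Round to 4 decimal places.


X = (CA0 - CA) / CA0
X = (4.1 - 2.7) / 4.1
X = 1.4 / 4.1
X = 0.3415


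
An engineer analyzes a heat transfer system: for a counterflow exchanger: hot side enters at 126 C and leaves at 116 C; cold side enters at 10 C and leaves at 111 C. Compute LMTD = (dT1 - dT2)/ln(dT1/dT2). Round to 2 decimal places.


dT1 = Th_in - Tc_out = 126 - 111 = 15
dT2 = Th_out - Tc_in = 116 - 10 = 106
LMTD = (dT1 - dT2) / ln(dT1/dT2)
LMTD = (15 - 106) / ln(15/106)
LMTD = 46.54 K


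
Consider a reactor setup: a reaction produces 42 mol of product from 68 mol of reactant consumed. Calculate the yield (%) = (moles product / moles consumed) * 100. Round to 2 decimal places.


Yield = (moles product / moles consumed) * 100%
Yield = (42 / 68) * 100
Yield = 0.6176 * 100
Yield = 61.76%


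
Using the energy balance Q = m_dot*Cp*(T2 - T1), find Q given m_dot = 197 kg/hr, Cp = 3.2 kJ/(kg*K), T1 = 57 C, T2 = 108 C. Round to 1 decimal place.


Q = m_dot * Cp * (T2 - T1)
Q = 197 * 3.2 * (108 - 57)
Q = 197 * 3.2 * 51
Q = 32150.4 kJ/hr


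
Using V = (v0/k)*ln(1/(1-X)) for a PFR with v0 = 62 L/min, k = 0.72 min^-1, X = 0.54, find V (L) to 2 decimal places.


V = (v0/k) * ln(1/(1-X))
V = (62/0.72) * ln(1/(1-0.54))
V = 86.111111 * ln(2.173913)
V = 86.111111 * 0.776529
V = 66.87 L


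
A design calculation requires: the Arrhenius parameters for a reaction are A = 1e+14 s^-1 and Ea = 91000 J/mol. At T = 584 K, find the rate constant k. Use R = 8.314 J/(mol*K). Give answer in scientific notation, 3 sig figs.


k = A * exp(-Ea/(R*T))
k = 1e+14 * exp(-91000 / (8.314 * 584))
k = 1e+14 * exp(-18.742112)
k = 7.25e+05


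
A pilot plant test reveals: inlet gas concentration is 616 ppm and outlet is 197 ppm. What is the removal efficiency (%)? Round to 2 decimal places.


Efficiency = (G_in - G_out) / G_in * 100%
Efficiency = (616 - 197) / 616 * 100
Efficiency = 419 / 616 * 100
Efficiency = 68.02%


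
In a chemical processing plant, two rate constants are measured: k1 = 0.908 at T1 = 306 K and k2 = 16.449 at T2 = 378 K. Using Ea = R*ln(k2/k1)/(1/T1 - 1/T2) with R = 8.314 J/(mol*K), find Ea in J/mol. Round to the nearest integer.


Ea = R * ln(k2/k1) / (1/T1 - 1/T2)
ln(k2/k1) = ln(16.449/0.908) = 2.8967756
1/T1 - 1/T2 = 1/306 - 1/378 = 0.000622471211
Ea = 8.314 * 2.8967756 / 0.000622471211
Ea = 38691 J/mol


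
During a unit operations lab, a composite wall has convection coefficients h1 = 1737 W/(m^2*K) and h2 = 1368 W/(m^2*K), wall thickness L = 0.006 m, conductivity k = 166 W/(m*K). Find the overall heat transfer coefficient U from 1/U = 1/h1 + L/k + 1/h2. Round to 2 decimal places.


1/U = 1/h1 + L/k + 1/h2
1/U = 1/1737 + 0.006/166 + 1/1368
1/U = 0.0005757052 + 3.61446e-05 + 0.0007309942
1/U = 0.001342844
U = 744.69 W/(m^2*K)


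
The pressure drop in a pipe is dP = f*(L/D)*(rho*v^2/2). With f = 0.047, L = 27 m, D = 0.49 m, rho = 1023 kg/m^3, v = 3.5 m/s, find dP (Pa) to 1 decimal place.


dP = f * (L/D) * (rho*v^2/2)
dP = 0.047 * (27/0.49) * (1023*3.5^2/2)
L/D = 55.10204082
rho*v^2/2 = 1023*12.25/2 = 6265.875
dP = 0.047 * 55.10204082 * 6265.875
dP = 16227.3 Pa


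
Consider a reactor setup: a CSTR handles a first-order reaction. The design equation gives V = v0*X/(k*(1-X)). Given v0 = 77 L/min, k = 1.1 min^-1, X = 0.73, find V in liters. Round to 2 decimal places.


V = v0 * X / (k * (1 - X))
V = 77 * 0.73 / (1.1 * (1 - 0.73))
V = 56.21 / (1.1 * 0.27)
V = 56.21 / 0.297
V = 189.26 L


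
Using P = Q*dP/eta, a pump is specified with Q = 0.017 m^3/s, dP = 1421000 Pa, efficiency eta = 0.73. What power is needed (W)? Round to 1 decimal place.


P = Q * dP / eta
P = 0.017 * 1421000 / 0.73
P = 24157.0 / 0.73
P = 33091.8 W


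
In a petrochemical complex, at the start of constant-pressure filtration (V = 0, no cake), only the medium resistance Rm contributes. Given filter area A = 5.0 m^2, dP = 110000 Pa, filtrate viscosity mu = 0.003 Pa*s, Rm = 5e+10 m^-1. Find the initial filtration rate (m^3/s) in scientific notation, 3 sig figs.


rate = A * dP / (mu * Rm)
rate = 5.0 * 110000 / (0.003 * 5e+10)
rate = 550000.0 / 1.500e+08
rate = 3.67e-03 m^3/s


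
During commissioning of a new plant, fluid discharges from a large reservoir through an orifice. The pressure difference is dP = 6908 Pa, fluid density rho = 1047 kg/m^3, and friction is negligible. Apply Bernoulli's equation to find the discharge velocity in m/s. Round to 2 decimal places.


v = sqrt(2*dP/rho)
v = sqrt(2*6908/1047)
v = sqrt(13.195798)
v = 3.63 m/s


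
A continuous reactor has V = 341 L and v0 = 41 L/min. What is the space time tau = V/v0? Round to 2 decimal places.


tau = V / v0
tau = 341 / 41
tau = 8.32 min


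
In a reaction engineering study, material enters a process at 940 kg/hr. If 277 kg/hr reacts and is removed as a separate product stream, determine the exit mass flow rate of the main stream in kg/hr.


Steady-state mass balance on the main outlet: F_out = F_in - F_removed
F_out = 940 - 277
F_out = 663 kg/hr


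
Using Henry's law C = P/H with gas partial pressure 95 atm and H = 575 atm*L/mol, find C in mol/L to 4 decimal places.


C = P / H
C = 95 / 575
C = 0.1652 mol/L


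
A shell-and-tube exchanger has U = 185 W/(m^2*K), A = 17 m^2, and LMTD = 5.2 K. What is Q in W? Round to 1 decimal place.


Q = U * A * LMTD
Q = 185 * 17 * 5.2
Q = 16354.0 W


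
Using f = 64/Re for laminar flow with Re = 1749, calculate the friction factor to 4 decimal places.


f = 64 / Re
f = 64 / 1749
f = 0.0366


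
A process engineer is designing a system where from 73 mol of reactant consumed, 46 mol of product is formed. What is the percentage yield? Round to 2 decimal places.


Yield = (moles product / moles consumed) * 100%
Yield = (46 / 73) * 100
Yield = 0.6301 * 100
Yield = 63.01%


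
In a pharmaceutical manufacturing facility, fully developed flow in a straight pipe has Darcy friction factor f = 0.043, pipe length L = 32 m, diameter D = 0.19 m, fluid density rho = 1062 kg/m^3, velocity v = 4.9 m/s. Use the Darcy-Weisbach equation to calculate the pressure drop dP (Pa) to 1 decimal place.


dP = f * (L/D) * (rho*v^2/2)
dP = 0.043 * (32/0.19) * (1062*4.9^2/2)
L/D = 168.42105263
rho*v^2/2 = 1062*24.01/2 = 12749.31
dP = 0.043 * 168.42105263 * 12749.31
dP = 92331.8 Pa


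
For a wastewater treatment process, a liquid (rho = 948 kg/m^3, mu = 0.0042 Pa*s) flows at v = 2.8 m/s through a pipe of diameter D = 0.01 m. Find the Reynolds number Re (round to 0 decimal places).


Re = rho * v * D / mu
Re = 948 * 2.8 * 0.01 / 0.0042
Re = 26.544 / 0.0042
Re = 6320


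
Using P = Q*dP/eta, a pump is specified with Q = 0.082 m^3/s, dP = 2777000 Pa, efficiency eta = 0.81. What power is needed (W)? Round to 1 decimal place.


P = Q * dP / eta
P = 0.082 * 2777000 / 0.81
P = 227714.0 / 0.81
P = 281128.4 W


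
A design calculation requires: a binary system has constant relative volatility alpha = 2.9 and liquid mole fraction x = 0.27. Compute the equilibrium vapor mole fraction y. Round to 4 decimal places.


y = alpha*x / (1 + (alpha-1)*x)
y = 2.9*0.27 / (1 + (2.9-1)*0.27)
y = 0.783 / (1 + 0.513)
y = 0.783 / 1.513
y = 0.5175


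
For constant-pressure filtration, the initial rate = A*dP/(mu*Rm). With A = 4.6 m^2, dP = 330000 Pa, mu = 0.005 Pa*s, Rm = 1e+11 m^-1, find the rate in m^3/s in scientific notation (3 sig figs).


rate = A * dP / (mu * Rm)
rate = 4.6 * 330000 / (0.005 * 1e+11)
rate = 1518000.0 / 5.000e+08
rate = 3.04e-03 m^3/s


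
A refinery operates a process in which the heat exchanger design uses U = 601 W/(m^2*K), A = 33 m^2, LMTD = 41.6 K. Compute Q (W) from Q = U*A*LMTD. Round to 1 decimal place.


Q = U * A * LMTD
Q = 601 * 33 * 41.6
Q = 825052.8 W


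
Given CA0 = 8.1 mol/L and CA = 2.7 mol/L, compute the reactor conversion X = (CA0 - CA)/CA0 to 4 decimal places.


X = (CA0 - CA) / CA0
X = (8.1 - 2.7) / 8.1
X = 5.4 / 8.1
X = 0.6667


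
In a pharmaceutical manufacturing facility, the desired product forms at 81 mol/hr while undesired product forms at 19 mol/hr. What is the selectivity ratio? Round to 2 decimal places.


S = desired product rate / undesired product rate
S = 81 / 19
S = 4.26


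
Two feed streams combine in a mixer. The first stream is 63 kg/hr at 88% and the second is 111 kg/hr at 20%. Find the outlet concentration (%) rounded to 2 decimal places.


Mass balance on solute: F1*x1 + F2*x2 = F3*x3
F3 = F1 + F2 = 63 + 111 = 174 kg/hr
x3 = (F1*x1 + F2*x2)/F3
x3 = (63*0.88 + 111*0.2) / 174
x3 = 44.62%


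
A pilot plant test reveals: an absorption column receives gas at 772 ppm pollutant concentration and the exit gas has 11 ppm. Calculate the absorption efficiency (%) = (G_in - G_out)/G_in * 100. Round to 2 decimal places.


Efficiency = (G_in - G_out) / G_in * 100%
Efficiency = (772 - 11) / 772 * 100
Efficiency = 761 / 772 * 100
Efficiency = 98.58%


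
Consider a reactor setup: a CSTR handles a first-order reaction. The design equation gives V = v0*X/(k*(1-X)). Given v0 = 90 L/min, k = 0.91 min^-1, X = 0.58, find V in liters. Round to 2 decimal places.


V = v0 * X / (k * (1 - X))
V = 90 * 0.58 / (0.91 * (1 - 0.58))
V = 52.2 / (0.91 * 0.42)
V = 52.2 / 0.3822
V = 136.58 L


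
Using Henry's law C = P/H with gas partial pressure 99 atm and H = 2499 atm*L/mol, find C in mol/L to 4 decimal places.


C = P / H
C = 99 / 2499
C = 0.0396 mol/L


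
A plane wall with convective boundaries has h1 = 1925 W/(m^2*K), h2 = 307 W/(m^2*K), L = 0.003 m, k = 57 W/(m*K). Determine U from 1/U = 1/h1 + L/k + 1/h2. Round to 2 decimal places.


1/U = 1/h1 + L/k + 1/h2
1/U = 1/1925 + 0.003/57 + 1/307
1/U = 0.0005194805 + 5.26316e-05 + 0.003257329
1/U = 0.0038294411
U = 261.13 W/(m^2*K)


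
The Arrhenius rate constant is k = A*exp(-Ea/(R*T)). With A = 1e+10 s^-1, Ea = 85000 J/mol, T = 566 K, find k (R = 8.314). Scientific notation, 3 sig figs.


k = A * exp(-Ea/(R*T))
k = 1e+10 * exp(-85000 / (8.314 * 566))
k = 1e+10 * exp(-18.063108)
k = 1.43e+02


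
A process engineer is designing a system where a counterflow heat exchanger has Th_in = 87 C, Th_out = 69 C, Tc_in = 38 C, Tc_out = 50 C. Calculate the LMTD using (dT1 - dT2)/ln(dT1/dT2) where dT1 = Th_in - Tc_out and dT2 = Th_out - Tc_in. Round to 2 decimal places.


dT1 = Th_in - Tc_out = 87 - 50 = 37
dT2 = Th_out - Tc_in = 69 - 38 = 31
LMTD = (dT1 - dT2) / ln(dT1/dT2)
LMTD = (37 - 31) / ln(37/31)
LMTD = 33.91 K


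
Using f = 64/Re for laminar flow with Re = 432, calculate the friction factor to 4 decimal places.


f = 64 / Re
f = 64 / 432
f = 0.1481


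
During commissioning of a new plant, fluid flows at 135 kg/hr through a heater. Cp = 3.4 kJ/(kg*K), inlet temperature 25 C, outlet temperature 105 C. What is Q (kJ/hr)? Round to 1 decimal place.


Q = m_dot * Cp * (T2 - T1)
Q = 135 * 3.4 * (105 - 25)
Q = 135 * 3.4 * 80
Q = 36720.0 kJ/hr


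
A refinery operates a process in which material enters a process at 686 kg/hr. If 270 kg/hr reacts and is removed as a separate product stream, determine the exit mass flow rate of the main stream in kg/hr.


Steady-state mass balance on the main outlet: F_out = F_in - F_removed
F_out = 686 - 270
F_out = 416 kg/hr


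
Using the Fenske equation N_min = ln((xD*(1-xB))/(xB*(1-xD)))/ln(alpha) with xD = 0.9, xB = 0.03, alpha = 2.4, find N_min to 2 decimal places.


N_min = ln((xD*(1-xB))/(xB*(1-xD))) / ln(alpha)
Numerator inside ln: 0.873 / 0.003 = 291.0
ln(291.0) = 5.673323
ln(alpha) = ln(2.4) = 0.875469
N_min = 5.673323 / 0.875469 = 6.48


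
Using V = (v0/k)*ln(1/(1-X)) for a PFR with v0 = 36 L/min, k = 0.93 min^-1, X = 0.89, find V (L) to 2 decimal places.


V = (v0/k) * ln(1/(1-X))
V = (36/0.93) * ln(1/(1-0.89))
V = 38.709677 * ln(9.090909)
V = 38.709677 * 2.207275
V = 85.44 L


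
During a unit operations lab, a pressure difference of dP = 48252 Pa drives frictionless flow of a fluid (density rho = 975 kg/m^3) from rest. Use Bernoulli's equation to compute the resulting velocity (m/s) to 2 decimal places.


v = sqrt(2*dP/rho)
v = sqrt(2*48252/975)
v = sqrt(98.978462)
v = 9.95 m/s


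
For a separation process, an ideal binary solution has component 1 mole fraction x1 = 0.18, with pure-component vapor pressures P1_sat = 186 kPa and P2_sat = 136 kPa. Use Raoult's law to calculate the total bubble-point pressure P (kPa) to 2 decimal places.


P = x1*P1_sat + x2*P2_sat
x2 = 1 - x1 = 1 - 0.18 = 0.82
P = 0.18*186 + 0.82*136
P = 33.48 + 111.52
P = 145.00 kPa


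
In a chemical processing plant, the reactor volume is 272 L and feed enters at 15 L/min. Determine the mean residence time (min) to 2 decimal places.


tau = V / v0
tau = 272 / 15
tau = 18.13 min


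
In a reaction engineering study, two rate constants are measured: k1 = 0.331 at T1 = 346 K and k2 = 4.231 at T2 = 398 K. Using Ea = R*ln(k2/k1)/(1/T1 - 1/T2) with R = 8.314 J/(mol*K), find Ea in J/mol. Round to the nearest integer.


Ea = R * ln(k2/k1) / (1/T1 - 1/T2)
ln(k2/k1) = ln(4.231/0.331) = 2.5480753
1/T1 - 1/T2 = 1/346 - 1/398 = 0.000377610596
Ea = 8.314 * 2.5480753 / 0.000377610596
Ea = 56102 J/mol


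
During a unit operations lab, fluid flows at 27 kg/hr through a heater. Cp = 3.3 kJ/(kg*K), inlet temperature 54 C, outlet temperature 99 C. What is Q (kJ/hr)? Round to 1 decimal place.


Q = m_dot * Cp * (T2 - T1)
Q = 27 * 3.3 * (99 - 54)
Q = 27 * 3.3 * 45
Q = 4009.5 kJ/hr


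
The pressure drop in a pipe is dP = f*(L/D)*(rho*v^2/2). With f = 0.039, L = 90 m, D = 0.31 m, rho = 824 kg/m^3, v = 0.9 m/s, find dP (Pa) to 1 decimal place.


dP = f * (L/D) * (rho*v^2/2)
dP = 0.039 * (90/0.31) * (824*0.9^2/2)
L/D = 290.32258065
rho*v^2/2 = 824*0.81/2 = 333.72
dP = 0.039 * 290.32258065 * 333.72
dP = 3778.6 Pa


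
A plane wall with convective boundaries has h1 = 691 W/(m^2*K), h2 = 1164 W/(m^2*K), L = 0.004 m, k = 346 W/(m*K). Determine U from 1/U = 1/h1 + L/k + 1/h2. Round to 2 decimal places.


1/U = 1/h1 + L/k + 1/h2
1/U = 1/691 + 0.004/346 + 1/1164
1/U = 0.001447178 + 1.15607e-05 + 0.0008591065
1/U = 0.0023178452
U = 431.44 W/(m^2*K)


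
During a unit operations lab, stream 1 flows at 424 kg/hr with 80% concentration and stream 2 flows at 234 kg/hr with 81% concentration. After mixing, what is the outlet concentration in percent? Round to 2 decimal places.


Mass balance on solute: F1*x1 + F2*x2 = F3*x3
F3 = F1 + F2 = 424 + 234 = 658 kg/hr
x3 = (F1*x1 + F2*x2)/F3
x3 = (424*0.8 + 234*0.81) / 658
x3 = 80.36%


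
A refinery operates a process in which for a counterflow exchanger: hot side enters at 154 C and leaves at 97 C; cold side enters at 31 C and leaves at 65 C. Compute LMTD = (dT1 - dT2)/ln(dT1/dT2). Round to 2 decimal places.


dT1 = Th_in - Tc_out = 154 - 65 = 89
dT2 = Th_out - Tc_in = 97 - 31 = 66
LMTD = (dT1 - dT2) / ln(dT1/dT2)
LMTD = (89 - 66) / ln(89/66)
LMTD = 76.93 K


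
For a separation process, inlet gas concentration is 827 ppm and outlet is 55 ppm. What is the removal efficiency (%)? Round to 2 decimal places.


Efficiency = (G_in - G_out) / G_in * 100%
Efficiency = (827 - 55) / 827 * 100
Efficiency = 772 / 827 * 100
Efficiency = 93.35%


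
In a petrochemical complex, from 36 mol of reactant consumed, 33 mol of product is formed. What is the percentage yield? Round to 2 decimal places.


Yield = (moles product / moles consumed) * 100%
Yield = (33 / 36) * 100
Yield = 0.9167 * 100
Yield = 91.67%


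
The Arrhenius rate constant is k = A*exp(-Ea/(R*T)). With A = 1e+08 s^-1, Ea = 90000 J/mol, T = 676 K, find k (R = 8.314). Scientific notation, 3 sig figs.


k = A * exp(-Ea/(R*T))
k = 1e+08 * exp(-90000 / (8.314 * 676))
k = 1e+08 * exp(-16.013483)
k = 1.11e+01


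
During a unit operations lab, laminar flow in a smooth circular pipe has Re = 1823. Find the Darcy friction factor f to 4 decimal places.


f = 64 / Re
f = 64 / 1823
f = 0.0351


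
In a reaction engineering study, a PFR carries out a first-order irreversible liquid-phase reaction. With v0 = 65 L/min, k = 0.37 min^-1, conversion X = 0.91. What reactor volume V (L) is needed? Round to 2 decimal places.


V = (v0/k) * ln(1/(1-X))
V = (65/0.37) * ln(1/(1-0.91))
V = 175.675676 * ln(11.111111)
V = 175.675676 * 2.407946
V = 423.02 L


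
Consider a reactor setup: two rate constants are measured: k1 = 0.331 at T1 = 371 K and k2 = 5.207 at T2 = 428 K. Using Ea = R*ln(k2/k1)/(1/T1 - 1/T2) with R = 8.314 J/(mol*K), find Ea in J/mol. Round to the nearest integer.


Ea = R * ln(k2/k1) / (1/T1 - 1/T2)
ln(k2/k1) = ln(5.207/0.331) = 2.7556408
1/T1 - 1/T2 = 1/371 - 1/428 = 0.000358969192
Ea = 8.314 * 2.7556408 / 0.000358969192
Ea = 63823 J/mol


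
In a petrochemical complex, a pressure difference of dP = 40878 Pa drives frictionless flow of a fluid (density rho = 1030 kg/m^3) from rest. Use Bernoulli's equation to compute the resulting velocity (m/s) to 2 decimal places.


v = sqrt(2*dP/rho)
v = sqrt(2*40878/1030)
v = sqrt(79.374757)
v = 8.91 m/s


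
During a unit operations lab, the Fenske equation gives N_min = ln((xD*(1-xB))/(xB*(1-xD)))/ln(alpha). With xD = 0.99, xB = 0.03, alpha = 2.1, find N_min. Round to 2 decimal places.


N_min = ln((xD*(1-xB))/(xB*(1-xD))) / ln(alpha)
Numerator inside ln: 0.9603 / 0.0003 = 3201.0
ln(3201.0) = 8.071219
ln(alpha) = ln(2.1) = 0.741937
N_min = 8.071219 / 0.741937 = 10.88


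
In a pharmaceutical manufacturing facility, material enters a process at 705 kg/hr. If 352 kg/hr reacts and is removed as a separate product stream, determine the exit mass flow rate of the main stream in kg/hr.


Steady-state mass balance on the main outlet: F_out = F_in - F_removed
F_out = 705 - 352
F_out = 353 kg/hr


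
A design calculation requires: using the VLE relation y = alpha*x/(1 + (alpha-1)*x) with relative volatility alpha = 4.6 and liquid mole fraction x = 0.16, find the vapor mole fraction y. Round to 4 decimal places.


y = alpha*x / (1 + (alpha-1)*x)
y = 4.6*0.16 / (1 + (4.6-1)*0.16)
y = 0.736 / (1 + 0.576)
y = 0.736 / 1.576
y = 0.4670


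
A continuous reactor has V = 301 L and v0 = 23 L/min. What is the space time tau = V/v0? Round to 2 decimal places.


tau = V / v0
tau = 301 / 23
tau = 13.09 min


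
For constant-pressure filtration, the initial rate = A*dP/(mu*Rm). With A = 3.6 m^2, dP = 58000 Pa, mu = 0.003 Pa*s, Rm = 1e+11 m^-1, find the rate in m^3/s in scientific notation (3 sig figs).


rate = A * dP / (mu * Rm)
rate = 3.6 * 58000 / (0.003 * 1e+11)
rate = 208800.0 / 3.000e+08
rate = 6.96e-04 m^3/s


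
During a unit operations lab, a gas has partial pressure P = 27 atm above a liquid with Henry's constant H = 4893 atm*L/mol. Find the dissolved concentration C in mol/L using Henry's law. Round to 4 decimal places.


C = P / H
C = 27 / 4893
C = 0.0055 mol/L


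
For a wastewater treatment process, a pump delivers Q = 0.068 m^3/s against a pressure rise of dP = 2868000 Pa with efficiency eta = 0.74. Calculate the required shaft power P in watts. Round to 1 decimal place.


P = Q * dP / eta
P = 0.068 * 2868000 / 0.74
P = 195024.0 / 0.74
P = 263545.9 W


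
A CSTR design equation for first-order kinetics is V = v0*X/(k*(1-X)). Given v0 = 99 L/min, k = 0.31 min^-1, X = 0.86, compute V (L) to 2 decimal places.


V = v0 * X / (k * (1 - X))
V = 99 * 0.86 / (0.31 * (1 - 0.86))
V = 85.14 / (0.31 * 0.14)
V = 85.14 / 0.0434
V = 1961.75 L


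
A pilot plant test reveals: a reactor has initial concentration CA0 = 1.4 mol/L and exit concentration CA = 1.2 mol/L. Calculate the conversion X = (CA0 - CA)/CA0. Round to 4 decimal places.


X = (CA0 - CA) / CA0
X = (1.4 - 1.2) / 1.4
X = 0.2 / 1.4
X = 0.1429


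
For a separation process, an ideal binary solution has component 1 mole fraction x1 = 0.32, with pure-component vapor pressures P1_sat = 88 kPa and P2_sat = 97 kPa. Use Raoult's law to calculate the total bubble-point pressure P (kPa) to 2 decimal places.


P = x1*P1_sat + x2*P2_sat
x2 = 1 - x1 = 1 - 0.32 = 0.68
P = 0.32*88 + 0.68*97
P = 28.16 + 65.96
P = 94.12 kPa


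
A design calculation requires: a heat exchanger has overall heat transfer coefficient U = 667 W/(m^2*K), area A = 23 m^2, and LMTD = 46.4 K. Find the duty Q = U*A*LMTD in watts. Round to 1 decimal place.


Q = U * A * LMTD
Q = 667 * 23 * 46.4
Q = 711822.4 W


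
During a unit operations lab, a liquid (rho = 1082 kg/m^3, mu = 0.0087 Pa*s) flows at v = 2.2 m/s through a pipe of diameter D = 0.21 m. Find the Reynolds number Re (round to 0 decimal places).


Re = rho * v * D / mu
Re = 1082 * 2.2 * 0.21 / 0.0087
Re = 499.884 / 0.0087
Re = 57458


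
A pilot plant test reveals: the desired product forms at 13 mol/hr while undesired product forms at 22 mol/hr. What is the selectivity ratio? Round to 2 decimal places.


S = desired product rate / undesired product rate
S = 13 / 22
S = 0.59


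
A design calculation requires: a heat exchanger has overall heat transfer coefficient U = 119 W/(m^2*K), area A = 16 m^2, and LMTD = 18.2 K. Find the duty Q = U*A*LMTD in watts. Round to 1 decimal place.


Q = U * A * LMTD
Q = 119 * 16 * 18.2
Q = 34652.8 W


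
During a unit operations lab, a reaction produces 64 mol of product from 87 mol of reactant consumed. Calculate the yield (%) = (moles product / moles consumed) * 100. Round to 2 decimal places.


Yield = (moles product / moles consumed) * 100%
Yield = (64 / 87) * 100
Yield = 0.7356 * 100
Yield = 73.56%


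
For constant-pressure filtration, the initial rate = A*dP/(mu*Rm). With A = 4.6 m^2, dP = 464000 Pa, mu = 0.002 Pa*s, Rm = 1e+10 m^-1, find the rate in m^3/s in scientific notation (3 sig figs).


rate = A * dP / (mu * Rm)
rate = 4.6 * 464000 / (0.002 * 1e+10)
rate = 2134400.0 / 2.000e+07
rate = 1.07e-01 m^3/s


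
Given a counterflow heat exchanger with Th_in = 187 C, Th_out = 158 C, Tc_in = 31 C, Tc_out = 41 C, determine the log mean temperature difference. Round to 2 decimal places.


dT1 = Th_in - Tc_out = 187 - 41 = 146
dT2 = Th_out - Tc_in = 158 - 31 = 127
LMTD = (dT1 - dT2) / ln(dT1/dT2)
LMTD = (146 - 127) / ln(146/127)
LMTD = 136.28 K


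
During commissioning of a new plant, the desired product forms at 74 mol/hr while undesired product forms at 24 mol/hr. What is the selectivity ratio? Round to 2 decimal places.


S = desired product rate / undesired product rate
S = 74 / 24
S = 3.08


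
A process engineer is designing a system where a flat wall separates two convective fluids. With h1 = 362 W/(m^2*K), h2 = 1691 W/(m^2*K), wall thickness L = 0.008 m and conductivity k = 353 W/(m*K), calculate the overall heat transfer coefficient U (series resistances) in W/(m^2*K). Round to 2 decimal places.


1/U = 1/h1 + L/k + 1/h2
1/U = 1/362 + 0.008/353 + 1/1691
1/U = 0.0027624309 + 2.26629e-05 + 0.0005913661
1/U = 0.0033764599
U = 296.17 W/(m^2*K)


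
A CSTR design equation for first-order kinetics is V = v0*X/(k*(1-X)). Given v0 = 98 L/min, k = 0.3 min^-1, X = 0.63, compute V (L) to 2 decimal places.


V = v0 * X / (k * (1 - X))
V = 98 * 0.63 / (0.3 * (1 - 0.63))
V = 61.74 / (0.3 * 0.37)
V = 61.74 / 0.111
V = 556.22 L


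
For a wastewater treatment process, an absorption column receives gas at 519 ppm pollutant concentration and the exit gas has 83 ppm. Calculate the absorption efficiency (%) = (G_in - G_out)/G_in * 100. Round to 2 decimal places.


Efficiency = (G_in - G_out) / G_in * 100%
Efficiency = (519 - 83) / 519 * 100
Efficiency = 436 / 519 * 100
Efficiency = 84.01%


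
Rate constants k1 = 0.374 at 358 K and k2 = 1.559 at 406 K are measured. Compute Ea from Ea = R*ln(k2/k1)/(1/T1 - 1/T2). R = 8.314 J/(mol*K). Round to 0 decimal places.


Ea = R * ln(k2/k1) / (1/T1 - 1/T2)
ln(k2/k1) = ln(1.559/0.374) = 1.4275441
1/T1 - 1/T2 = 1/358 - 1/406 = 0.000330241902
Ea = 8.314 * 1.4275441 / 0.000330241902
Ea = 35939 J/mol


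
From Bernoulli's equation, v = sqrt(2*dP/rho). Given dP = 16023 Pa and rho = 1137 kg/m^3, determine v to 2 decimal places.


v = sqrt(2*dP/rho)
v = sqrt(2*16023/1137)
v = sqrt(28.184697)
v = 5.31 m/s


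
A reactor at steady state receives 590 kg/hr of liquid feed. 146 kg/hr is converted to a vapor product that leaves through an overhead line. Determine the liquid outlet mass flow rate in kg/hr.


Steady-state mass balance on the main outlet: F_out = F_in - F_removed
F_out = 590 - 146
F_out = 444 kg/hr


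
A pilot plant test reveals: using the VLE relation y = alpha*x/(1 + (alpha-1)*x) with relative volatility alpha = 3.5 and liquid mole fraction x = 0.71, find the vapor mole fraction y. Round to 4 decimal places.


y = alpha*x / (1 + (alpha-1)*x)
y = 3.5*0.71 / (1 + (3.5-1)*0.71)
y = 2.485 / (1 + 1.775)
y = 2.485 / 2.775
y = 0.8955


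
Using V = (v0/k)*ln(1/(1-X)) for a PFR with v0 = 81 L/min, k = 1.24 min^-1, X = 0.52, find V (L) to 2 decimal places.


V = (v0/k) * ln(1/(1-X))
V = (81/1.24) * ln(1/(1-0.52))
V = 65.322581 * ln(2.083333)
V = 65.322581 * 0.733969
V = 47.94 L


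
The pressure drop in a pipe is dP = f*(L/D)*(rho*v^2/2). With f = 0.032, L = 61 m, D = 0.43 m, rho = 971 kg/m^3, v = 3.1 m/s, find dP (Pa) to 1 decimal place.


dP = f * (L/D) * (rho*v^2/2)
dP = 0.032 * (61/0.43) * (971*3.1^2/2)
L/D = 141.86046512
rho*v^2/2 = 971*9.61/2 = 4665.655
dP = 0.032 * 141.86046512 * 4665.655
dP = 21179.9 Pa


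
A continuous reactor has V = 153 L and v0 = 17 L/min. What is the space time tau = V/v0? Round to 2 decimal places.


tau = V / v0
tau = 153 / 17
tau = 9.00 min


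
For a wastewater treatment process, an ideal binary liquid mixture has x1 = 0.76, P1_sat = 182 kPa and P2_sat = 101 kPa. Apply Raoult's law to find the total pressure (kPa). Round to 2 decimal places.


P = x1*P1_sat + x2*P2_sat
x2 = 1 - x1 = 1 - 0.76 = 0.24
P = 0.76*182 + 0.24*101
P = 138.32 + 24.24
P = 162.56 kPa


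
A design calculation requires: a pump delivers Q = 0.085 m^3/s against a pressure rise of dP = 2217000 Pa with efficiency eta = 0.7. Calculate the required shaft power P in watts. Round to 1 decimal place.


P = Q * dP / eta
P = 0.085 * 2217000 / 0.7
P = 188445.0 / 0.7
P = 269207.1 W


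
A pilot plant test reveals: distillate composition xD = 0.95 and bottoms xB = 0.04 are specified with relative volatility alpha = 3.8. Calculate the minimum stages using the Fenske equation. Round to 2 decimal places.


N_min = ln((xD*(1-xB))/(xB*(1-xD))) / ln(alpha)
Numerator inside ln: 0.912 / 0.002 = 456.0
ln(456.0) = 6.122493
ln(alpha) = ln(3.8) = 1.335001
N_min = 6.122493 / 1.335001 = 4.59


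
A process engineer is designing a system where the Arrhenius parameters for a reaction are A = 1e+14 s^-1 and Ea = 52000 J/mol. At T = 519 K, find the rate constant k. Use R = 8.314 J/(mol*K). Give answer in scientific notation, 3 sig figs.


k = A * exp(-Ea/(R*T))
k = 1e+14 * exp(-52000 / (8.314 * 519))
k = 1e+14 * exp(-12.05108)
k = 5.84e+08


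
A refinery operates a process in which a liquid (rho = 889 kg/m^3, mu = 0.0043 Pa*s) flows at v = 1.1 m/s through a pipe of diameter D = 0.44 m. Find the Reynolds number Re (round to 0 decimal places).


Re = rho * v * D / mu
Re = 889 * 1.1 * 0.44 / 0.0043
Re = 430.276 / 0.0043
Re = 100064


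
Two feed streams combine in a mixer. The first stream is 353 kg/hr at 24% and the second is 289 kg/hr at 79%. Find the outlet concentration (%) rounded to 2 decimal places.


Mass balance on solute: F1*x1 + F2*x2 = F3*x3
F3 = F1 + F2 = 353 + 289 = 642 kg/hr
x3 = (F1*x1 + F2*x2)/F3
x3 = (353*0.24 + 289*0.79) / 642
x3 = 48.76%


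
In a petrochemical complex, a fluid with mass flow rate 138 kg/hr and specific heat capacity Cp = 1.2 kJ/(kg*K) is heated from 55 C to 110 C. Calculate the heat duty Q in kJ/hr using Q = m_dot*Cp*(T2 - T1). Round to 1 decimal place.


Q = m_dot * Cp * (T2 - T1)
Q = 138 * 1.2 * (110 - 55)
Q = 138 * 1.2 * 55
Q = 9108.0 kJ/hr


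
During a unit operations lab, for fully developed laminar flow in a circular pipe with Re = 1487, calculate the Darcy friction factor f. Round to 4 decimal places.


f = 64 / Re
f = 64 / 1487
f = 0.0430


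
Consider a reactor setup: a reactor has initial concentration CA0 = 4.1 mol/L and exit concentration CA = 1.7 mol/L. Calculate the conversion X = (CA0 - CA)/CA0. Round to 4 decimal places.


X = (CA0 - CA) / CA0
X = (4.1 - 1.7) / 4.1
X = 2.4 / 4.1
X = 0.5854


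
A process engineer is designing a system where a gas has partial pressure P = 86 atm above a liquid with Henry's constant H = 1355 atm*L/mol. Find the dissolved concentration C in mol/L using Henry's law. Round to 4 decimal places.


C = P / H
C = 86 / 1355
C = 0.0635 mol/L


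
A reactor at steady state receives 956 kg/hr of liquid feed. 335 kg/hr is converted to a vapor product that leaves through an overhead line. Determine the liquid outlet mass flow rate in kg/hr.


Steady-state mass balance on the main outlet: F_out = F_in - F_removed
F_out = 956 - 335
F_out = 621 kg/hr


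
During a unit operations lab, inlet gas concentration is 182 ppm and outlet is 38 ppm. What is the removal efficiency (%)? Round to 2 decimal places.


Efficiency = (G_in - G_out) / G_in * 100%
Efficiency = (182 - 38) / 182 * 100
Efficiency = 144 / 182 * 100
Efficiency = 79.12%


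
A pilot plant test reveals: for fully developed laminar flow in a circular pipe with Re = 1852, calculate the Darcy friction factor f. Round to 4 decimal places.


f = 64 / Re
f = 64 / 1852
f = 0.0346


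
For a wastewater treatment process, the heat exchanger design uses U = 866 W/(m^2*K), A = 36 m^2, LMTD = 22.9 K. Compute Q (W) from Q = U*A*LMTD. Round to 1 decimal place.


Q = U * A * LMTD
Q = 866 * 36 * 22.9
Q = 713930.4 W


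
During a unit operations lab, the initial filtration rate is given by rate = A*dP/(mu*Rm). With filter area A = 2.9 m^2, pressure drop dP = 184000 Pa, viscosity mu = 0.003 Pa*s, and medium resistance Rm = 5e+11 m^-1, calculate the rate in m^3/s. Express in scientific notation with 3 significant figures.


rate = A * dP / (mu * Rm)
rate = 2.9 * 184000 / (0.003 * 5e+11)
rate = 533600.0 / 1.500e+09
rate = 3.56e-04 m^3/s


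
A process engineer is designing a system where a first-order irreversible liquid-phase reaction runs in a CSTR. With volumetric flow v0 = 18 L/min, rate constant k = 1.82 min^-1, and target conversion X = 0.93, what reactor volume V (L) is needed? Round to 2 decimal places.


V = v0 * X / (k * (1 - X))
V = 18 * 0.93 / (1.82 * (1 - 0.93))
V = 16.74 / (1.82 * 0.07)
V = 16.74 / 0.1274
V = 131.40 L


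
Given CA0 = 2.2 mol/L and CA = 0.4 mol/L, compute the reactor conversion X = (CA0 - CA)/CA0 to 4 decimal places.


X = (CA0 - CA) / CA0
X = (2.2 - 0.4) / 2.2
X = 1.8 / 2.2
X = 0.8182


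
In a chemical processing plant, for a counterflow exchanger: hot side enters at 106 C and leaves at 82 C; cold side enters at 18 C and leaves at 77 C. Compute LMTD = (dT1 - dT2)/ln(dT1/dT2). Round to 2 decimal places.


dT1 = Th_in - Tc_out = 106 - 77 = 29
dT2 = Th_out - Tc_in = 82 - 18 = 64
LMTD = (dT1 - dT2) / ln(dT1/dT2)
LMTD = (29 - 64) / ln(29/64)
LMTD = 44.21 K


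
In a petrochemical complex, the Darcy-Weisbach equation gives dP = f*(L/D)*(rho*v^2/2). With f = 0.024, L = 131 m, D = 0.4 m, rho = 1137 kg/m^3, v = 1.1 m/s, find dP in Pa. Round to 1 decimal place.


dP = f * (L/D) * (rho*v^2/2)
dP = 0.024 * (131/0.4) * (1137*1.1^2/2)
L/D = 327.5
rho*v^2/2 = 1137*1.21/2 = 687.885
dP = 0.024 * 327.5 * 687.885
dP = 5406.8 Pa


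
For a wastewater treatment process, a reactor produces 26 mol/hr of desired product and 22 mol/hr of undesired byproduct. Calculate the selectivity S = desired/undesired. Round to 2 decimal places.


S = desired product rate / undesired product rate
S = 26 / 22
S = 1.18


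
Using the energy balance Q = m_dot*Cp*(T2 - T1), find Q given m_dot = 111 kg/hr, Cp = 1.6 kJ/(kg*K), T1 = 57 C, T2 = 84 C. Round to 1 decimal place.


Q = m_dot * Cp * (T2 - T1)
Q = 111 * 1.6 * (84 - 57)
Q = 111 * 1.6 * 27
Q = 4795.2 kJ/hr


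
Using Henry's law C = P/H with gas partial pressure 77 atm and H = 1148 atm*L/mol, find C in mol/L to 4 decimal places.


C = P / H
C = 77 / 1148
C = 0.0671 mol/L


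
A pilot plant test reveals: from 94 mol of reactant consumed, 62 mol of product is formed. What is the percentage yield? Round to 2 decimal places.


Yield = (moles product / moles consumed) * 100%
Yield = (62 / 94) * 100
Yield = 0.6596 * 100
Yield = 65.96%


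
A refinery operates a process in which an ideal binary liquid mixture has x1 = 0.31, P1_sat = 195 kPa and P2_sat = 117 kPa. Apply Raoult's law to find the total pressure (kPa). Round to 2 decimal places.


P = x1*P1_sat + x2*P2_sat
x2 = 1 - x1 = 1 - 0.31 = 0.69
P = 0.31*195 + 0.69*117
P = 60.45 + 80.73
P = 141.18 kPa


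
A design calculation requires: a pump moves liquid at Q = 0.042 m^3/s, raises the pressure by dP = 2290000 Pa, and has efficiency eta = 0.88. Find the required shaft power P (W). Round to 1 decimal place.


P = Q * dP / eta
P = 0.042 * 2290000 / 0.88
P = 96180.0 / 0.88
P = 109295.5 W


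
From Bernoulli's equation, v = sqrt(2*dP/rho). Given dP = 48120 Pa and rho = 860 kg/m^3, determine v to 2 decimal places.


v = sqrt(2*dP/rho)
v = sqrt(2*48120/860)
v = sqrt(111.906977)
v = 10.58 m/s


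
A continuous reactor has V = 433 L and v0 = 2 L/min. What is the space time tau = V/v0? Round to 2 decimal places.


tau = V / v0
tau = 433 / 2
tau = 216.50 min


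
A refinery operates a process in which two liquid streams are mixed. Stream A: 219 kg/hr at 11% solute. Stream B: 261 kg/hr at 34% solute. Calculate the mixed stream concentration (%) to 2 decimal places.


Mass balance on solute: F1*x1 + F2*x2 = F3*x3
F3 = F1 + F2 = 219 + 261 = 480 kg/hr
x3 = (F1*x1 + F2*x2)/F3
x3 = (219*0.11 + 261*0.34) / 480
x3 = 23.51%


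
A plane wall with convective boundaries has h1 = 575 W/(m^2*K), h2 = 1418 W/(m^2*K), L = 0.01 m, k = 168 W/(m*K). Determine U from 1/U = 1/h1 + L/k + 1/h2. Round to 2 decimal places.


1/U = 1/h1 + L/k + 1/h2
1/U = 1/575 + 0.01/168 + 1/1418
1/U = 0.0017391304 + 5.95238e-05 + 0.0007052186
1/U = 0.0025038728
U = 399.38 W/(m^2*K)


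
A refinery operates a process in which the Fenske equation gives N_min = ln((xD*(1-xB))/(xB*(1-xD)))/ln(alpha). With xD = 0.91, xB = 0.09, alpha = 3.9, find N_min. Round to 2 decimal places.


N_min = ln((xD*(1-xB))/(xB*(1-xD))) / ln(alpha)
Numerator inside ln: 0.8281 / 0.0081 = 102.234568
ln(102.234568) = 4.62727
ln(alpha) = ln(3.9) = 1.360977
N_min = 4.62727 / 1.360977 = 3.40


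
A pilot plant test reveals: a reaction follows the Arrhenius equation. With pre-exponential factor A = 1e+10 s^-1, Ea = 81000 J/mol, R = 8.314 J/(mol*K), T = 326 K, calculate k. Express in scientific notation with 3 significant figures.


k = A * exp(-Ea/(R*T))
k = 1e+10 * exp(-81000 / (8.314 * 326))
k = 1e+10 * exp(-29.885285)
k = 1.05e-03


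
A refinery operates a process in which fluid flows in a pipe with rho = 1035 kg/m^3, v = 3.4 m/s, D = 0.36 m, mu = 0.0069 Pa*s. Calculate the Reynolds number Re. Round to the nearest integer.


Re = rho * v * D / mu
Re = 1035 * 3.4 * 0.36 / 0.0069
Re = 1266.84 / 0.0069
Re = 183600


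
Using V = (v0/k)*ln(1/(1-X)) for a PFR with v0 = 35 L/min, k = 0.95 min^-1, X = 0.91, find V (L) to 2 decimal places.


V = (v0/k) * ln(1/(1-X))
V = (35/0.95) * ln(1/(1-0.91))
V = 36.842105 * ln(11.111111)
V = 36.842105 * 2.407946
V = 88.71 L


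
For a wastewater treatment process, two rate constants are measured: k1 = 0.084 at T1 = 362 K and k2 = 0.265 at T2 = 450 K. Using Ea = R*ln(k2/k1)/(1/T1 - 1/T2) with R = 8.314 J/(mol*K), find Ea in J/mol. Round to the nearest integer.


Ea = R * ln(k2/k1) / (1/T1 - 1/T2)
ln(k2/k1) = ln(0.265/0.084) = 1.148913
1/T1 - 1/T2 = 1/362 - 1/450 = 0.000540208717
Ea = 8.314 * 1.148913 / 0.000540208717
Ea = 17682 J/mol


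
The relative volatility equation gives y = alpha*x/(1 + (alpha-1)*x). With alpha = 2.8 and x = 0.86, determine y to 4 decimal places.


y = alpha*x / (1 + (alpha-1)*x)
y = 2.8*0.86 / (1 + (2.8-1)*0.86)
y = 2.408 / (1 + 1.548)
y = 2.408 / 2.548
y = 0.9451


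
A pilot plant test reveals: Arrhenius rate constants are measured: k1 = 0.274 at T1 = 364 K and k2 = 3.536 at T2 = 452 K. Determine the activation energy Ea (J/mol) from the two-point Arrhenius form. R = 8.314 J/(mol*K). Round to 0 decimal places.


Ea = R * ln(k2/k1) / (1/T1 - 1/T2)
ln(k2/k1) = ln(3.536/0.274) = 2.5576233
1/T1 - 1/T2 = 1/364 - 1/452 = 0.000534863367
Ea = 8.314 * 2.5576233 / 0.000534863367
Ea = 39756 J/mol


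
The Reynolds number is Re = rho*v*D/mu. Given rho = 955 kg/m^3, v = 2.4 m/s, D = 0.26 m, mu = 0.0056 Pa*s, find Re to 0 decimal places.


Re = rho * v * D / mu
Re = 955 * 2.4 * 0.26 / 0.0056
Re = 595.92 / 0.0056
Re = 106414


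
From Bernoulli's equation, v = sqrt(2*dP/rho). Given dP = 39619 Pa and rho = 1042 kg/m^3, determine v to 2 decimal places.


v = sqrt(2*dP/rho)
v = sqrt(2*39619/1042)
v = sqrt(76.044146)
v = 8.72 m/s


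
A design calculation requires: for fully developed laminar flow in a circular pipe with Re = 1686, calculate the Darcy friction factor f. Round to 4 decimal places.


f = 64 / Re
f = 64 / 1686
f = 0.0380


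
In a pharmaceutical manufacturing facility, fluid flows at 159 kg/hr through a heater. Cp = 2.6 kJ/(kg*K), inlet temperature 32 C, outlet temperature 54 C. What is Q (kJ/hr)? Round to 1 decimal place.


Q = m_dot * Cp * (T2 - T1)
Q = 159 * 2.6 * (54 - 32)
Q = 159 * 2.6 * 22
Q = 9094.8 kJ/hr


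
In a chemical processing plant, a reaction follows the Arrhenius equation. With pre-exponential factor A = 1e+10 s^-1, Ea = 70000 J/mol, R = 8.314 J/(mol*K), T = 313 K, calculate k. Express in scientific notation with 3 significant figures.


k = A * exp(-Ea/(R*T))
k = 1e+10 * exp(-70000 / (8.314 * 313))
k = 1e+10 * exp(-26.899467)
k = 2.08e-02
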